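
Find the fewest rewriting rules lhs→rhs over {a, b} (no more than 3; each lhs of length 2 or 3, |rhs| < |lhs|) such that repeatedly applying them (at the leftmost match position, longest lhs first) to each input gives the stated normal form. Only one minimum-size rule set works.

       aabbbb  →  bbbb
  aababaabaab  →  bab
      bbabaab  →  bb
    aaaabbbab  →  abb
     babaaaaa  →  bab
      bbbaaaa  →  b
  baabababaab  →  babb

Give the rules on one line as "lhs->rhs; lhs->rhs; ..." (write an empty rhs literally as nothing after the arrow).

aa->; aaa->; bba->aa

  | aabbbb => bbbb
  | aababaabaab => babaabaab => babbaab => baaaab => bab
  | bbabaab => aabaab => baab => bb
  | aaaabbbab => abbbab => abaab => abb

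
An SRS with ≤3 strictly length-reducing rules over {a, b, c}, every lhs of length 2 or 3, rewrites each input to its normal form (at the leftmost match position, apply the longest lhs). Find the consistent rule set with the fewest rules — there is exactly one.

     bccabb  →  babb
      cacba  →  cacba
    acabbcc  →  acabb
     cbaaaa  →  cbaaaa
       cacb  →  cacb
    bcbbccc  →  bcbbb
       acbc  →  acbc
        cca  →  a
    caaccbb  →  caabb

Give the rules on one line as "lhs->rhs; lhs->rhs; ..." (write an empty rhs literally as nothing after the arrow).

  | bccabb => babb
  | cacba
  | acabbcc => acabb
  | cbaaaa

cc->; ccc->b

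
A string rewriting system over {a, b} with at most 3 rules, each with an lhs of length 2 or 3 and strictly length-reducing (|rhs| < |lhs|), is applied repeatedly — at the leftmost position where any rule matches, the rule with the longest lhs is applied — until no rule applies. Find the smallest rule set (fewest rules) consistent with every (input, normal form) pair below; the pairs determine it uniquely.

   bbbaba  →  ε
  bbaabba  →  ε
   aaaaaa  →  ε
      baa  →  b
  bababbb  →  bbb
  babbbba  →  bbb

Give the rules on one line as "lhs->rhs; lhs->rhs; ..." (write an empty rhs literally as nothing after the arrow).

aa->; ab->b; bba->

  | bbbaba => bba => ε
  | bbaabba => abba => bba => ε
  | aaaaaa => aaaa => aa => ε
  | baa => b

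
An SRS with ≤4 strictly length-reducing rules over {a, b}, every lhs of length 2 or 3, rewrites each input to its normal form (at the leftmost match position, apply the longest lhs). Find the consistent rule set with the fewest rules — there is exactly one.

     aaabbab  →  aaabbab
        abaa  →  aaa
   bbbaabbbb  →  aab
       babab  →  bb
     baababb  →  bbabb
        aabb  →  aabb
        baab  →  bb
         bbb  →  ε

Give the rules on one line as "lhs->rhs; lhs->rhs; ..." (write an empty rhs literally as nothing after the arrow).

  | aaabbab
  | abaa => aaa
  | bbbaabbbb => aabbbb => aab
  | babab => baab => bb

aba->aa; baa->b; bbb->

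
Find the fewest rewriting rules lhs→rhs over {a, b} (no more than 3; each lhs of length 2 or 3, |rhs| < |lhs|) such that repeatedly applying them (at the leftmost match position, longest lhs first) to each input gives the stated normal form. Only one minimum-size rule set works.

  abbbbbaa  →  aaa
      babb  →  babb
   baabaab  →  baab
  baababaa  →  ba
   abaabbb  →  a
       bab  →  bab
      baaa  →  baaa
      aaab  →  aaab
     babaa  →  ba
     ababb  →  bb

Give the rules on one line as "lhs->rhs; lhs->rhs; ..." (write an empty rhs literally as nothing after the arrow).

aba->; bba->a; bbb->

  | abbbbbaa => abbaa => aaa
  | babb
  | baabaab => baab
  | baababaa => babaa => ba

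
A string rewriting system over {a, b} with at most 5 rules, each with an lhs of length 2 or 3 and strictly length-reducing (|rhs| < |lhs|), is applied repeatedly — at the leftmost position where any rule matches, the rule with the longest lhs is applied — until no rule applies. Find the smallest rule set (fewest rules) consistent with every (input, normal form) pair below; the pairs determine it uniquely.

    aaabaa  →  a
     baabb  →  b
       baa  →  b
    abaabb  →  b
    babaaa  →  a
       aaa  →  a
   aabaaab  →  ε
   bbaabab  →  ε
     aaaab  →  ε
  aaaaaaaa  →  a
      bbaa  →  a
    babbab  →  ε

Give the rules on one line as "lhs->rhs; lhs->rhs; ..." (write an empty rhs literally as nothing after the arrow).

  | aaabaa => aabaa => abaa => aa => a
  | baabb => babb => bbb => b
  | baa => ba => b
  | abaabb => aabb => abb => b

aa->a; ab->; ba->b; bb->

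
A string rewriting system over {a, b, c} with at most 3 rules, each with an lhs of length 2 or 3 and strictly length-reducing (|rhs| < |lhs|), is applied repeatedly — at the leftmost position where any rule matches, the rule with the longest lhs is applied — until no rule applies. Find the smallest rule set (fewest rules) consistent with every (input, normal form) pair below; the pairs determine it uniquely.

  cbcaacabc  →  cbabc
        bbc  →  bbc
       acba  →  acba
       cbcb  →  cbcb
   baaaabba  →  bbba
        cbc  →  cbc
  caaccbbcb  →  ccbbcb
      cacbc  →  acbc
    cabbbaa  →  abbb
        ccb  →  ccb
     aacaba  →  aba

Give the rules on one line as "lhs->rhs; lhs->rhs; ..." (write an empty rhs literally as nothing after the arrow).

aa->; ca->a

  | cbcaacabc => cbaacabc => cbcabc => cbabc
  | bbc
  | acba
  | cbcb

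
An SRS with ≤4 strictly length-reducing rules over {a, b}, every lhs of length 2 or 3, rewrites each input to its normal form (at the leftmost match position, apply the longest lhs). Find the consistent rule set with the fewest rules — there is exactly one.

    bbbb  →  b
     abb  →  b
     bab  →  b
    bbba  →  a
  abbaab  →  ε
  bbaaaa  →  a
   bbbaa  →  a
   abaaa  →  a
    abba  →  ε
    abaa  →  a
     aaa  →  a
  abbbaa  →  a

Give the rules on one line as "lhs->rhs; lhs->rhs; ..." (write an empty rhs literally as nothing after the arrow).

aa->a; ab->; ba->; bb->a

  | bbbb => abb => b
  | abb => b
  | bab => b
  | bbba => aba => a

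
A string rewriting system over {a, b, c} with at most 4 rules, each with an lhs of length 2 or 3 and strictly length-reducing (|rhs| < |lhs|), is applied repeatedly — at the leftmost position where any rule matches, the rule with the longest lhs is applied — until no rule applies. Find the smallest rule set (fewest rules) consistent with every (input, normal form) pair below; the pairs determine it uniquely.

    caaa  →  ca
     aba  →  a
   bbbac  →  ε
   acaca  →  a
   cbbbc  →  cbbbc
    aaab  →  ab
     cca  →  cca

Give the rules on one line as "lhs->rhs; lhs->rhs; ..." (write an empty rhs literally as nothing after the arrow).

  | caaa => caa => ca
  | aba => aa => a
  | bbbac => bbac => bac => ac => ε
  | acaca => aca => a

aa->a; ac->; ba->a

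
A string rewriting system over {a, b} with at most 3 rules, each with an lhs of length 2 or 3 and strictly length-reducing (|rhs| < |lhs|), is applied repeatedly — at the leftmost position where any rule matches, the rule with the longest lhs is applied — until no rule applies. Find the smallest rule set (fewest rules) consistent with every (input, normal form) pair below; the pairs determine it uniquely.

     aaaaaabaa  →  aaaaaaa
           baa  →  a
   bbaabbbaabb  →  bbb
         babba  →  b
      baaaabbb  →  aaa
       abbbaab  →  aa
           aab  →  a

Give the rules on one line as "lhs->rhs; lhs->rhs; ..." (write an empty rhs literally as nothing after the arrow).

  | aaaaaabaa => aaaaaaa
  | baa => a
  | bbaabbbaabb => babbbaabb => bbbaabb => bbabb => bbb
  | babba => bba => b

ab->; abb->aa; ba->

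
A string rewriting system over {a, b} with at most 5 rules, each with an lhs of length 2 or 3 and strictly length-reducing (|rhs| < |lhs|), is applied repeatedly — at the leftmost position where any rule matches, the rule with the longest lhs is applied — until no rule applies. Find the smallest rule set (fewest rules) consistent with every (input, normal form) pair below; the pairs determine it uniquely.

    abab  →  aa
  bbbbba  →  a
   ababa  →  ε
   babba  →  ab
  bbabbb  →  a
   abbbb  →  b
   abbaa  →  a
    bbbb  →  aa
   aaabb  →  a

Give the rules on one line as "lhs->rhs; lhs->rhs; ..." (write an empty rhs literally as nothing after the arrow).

  | abab => abb => aa
  | bbbbba => abbba => aaba => a
  | ababa => abba => aaa => ε
  | babba => bbba => aba => ab

aaa->; aab->; ba->b; bb->a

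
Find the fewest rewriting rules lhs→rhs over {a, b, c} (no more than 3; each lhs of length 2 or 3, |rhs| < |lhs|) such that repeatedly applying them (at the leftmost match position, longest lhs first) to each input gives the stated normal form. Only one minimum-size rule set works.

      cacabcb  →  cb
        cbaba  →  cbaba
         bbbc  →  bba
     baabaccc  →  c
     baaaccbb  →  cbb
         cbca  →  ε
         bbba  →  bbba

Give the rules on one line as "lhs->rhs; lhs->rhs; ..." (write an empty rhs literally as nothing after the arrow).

ac->c; bc->a; caa->

  | cacabcb => ccabcb => ccaab => cb
  | cbaba
  | bbbc => bba
  | baabaccc => baabccc => baaacc => baacc => bacc => bcc => ac => c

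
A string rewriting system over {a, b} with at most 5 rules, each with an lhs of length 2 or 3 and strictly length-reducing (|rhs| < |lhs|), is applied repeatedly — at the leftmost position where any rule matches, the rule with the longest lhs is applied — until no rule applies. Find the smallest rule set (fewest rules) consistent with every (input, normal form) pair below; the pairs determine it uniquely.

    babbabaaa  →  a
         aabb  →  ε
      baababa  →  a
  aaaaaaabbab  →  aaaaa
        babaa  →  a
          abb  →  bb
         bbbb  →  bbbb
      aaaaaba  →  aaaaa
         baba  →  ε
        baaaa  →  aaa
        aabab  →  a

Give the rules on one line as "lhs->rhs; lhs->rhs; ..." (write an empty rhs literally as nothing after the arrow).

aab->a; ab->; abb->bb; ba->

  | babbabaaa => bbabaaa => bbaaa => baa => a
  | aabb => ab => ε
  | baababa => ababa => aba => a
  | aaaaaaabbab => aaaaaabab => aaaaaab => aaaaa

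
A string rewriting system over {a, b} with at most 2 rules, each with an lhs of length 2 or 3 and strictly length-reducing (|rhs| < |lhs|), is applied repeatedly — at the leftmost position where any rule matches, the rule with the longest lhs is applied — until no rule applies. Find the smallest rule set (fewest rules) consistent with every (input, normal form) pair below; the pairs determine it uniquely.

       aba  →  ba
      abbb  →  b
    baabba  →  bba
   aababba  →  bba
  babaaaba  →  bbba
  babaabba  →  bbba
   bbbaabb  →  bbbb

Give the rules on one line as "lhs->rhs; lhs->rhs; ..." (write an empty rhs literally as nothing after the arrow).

ab->b; abb->ab

  | aba => ba
  | abbb => abb => ab => b
  | baabba => baaba => baba => bba
  | aababba => ababba => babba => baba => bba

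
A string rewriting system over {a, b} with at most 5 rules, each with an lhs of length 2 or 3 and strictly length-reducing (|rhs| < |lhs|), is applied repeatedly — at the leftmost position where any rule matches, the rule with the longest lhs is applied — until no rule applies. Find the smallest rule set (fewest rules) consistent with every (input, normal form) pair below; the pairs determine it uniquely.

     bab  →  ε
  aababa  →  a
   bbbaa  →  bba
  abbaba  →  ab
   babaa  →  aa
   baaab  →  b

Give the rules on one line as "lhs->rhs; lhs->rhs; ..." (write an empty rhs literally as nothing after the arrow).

aab->b; aba->ab; baa->a; bab->

  | bab => ε
  | aababa => baba => a
  | bbbaa => bba
  | abbaba => aba => ab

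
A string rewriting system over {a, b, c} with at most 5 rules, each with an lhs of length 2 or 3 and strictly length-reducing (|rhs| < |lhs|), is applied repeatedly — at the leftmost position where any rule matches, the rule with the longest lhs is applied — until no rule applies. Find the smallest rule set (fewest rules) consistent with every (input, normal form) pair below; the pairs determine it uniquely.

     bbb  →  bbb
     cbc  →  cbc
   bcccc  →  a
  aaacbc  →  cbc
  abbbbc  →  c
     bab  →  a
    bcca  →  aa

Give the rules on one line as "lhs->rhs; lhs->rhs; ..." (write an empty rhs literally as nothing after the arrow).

ab->a; ac->c; ba->a; cc->a

  | bbb
  | cbc
  | bcccc => bacc => acc => cc => a
  | aaacbc => aacbc => acbc => cbc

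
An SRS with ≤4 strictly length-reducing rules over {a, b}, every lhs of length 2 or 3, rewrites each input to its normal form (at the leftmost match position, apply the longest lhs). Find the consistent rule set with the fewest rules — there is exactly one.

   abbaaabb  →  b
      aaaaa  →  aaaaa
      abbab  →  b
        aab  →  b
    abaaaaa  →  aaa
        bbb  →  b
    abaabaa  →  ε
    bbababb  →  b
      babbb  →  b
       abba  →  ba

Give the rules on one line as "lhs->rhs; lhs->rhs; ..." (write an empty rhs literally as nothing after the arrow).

  | abbaaabb => bbaaabb => baaabb => abb => bb => b
  | aaaaa
  | abbab => bbab => bab => bb => b
  | aab => ab => b

ab->b; baa->; bb->b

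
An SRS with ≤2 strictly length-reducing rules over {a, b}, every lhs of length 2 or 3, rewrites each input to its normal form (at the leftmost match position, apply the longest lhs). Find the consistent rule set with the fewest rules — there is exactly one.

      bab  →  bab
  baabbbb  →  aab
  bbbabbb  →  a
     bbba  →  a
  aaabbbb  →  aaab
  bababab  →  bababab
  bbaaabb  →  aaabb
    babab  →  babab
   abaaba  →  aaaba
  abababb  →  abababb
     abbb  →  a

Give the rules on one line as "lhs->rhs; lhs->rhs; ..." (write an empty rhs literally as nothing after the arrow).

  | bab
  | baabbbb => aabbbb => aab
  | bbbabbb => abbb => a
  | bbba => a

baa->aa; bbb->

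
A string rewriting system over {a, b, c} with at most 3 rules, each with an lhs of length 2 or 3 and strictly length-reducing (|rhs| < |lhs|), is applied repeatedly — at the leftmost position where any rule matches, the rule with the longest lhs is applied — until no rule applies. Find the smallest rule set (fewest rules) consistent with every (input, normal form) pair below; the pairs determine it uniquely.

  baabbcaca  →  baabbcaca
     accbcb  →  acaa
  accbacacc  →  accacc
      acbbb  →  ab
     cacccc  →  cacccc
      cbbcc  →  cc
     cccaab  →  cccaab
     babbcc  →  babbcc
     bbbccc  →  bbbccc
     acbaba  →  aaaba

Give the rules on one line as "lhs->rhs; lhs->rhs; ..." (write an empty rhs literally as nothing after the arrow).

aac->c; cb->a; cbb->

  | baabbcaca
  | accbcb => acacb => acaa
  | accbacacc => acaacacc => accacc
  | acbbb => ab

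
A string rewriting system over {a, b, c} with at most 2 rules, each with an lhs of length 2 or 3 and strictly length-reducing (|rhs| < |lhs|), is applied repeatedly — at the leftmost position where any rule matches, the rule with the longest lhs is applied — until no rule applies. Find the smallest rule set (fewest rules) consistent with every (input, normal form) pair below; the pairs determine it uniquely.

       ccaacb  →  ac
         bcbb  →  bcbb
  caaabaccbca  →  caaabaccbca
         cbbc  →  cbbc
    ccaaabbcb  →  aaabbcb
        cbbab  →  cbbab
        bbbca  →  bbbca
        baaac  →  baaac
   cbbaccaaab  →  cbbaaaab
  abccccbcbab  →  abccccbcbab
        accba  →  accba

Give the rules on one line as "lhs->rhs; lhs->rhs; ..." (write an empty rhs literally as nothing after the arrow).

acb->c; cca->a

  | ccaacb => aacb => ac
  | bcbb
  | caaabaccbca
  | cbbc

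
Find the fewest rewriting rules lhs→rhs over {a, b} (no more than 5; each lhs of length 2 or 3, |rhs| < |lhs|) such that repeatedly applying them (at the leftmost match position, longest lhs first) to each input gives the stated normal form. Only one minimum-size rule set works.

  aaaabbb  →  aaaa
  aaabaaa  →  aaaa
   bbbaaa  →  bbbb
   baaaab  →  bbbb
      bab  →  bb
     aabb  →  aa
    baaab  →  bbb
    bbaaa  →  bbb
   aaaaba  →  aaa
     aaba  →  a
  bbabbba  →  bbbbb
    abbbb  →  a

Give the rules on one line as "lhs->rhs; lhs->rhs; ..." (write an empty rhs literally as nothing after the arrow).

  | aaaabbb => aaaabb => aaaab => aaaa
  | aaabaaa => aaaa
  | bbbaaa => bbbba => bbbb
  | baaaab => bbaab => bbbb

ab->a; aba->; ba->b; baa->bb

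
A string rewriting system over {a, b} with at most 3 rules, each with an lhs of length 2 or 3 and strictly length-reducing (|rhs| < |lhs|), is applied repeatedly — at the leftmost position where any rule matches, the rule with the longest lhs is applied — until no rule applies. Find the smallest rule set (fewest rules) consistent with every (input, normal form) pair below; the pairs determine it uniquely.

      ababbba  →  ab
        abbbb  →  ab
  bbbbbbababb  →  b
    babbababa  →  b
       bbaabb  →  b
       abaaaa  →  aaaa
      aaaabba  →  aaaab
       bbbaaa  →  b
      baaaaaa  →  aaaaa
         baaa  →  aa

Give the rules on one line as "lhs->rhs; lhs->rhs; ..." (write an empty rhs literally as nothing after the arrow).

ba->; bb->b; bba->bb

  | ababbba => abbba => abba => abb => ab
  | abbbb => abbb => abb => ab
  | bbbbbbababb => bbbbbababb => bbbbababb => bbbababb => bbababb => bbbabb => bbabb => bbbb => bbb => bb => b
  | babbababa => bbababa => bbbaba => bbaba => bbba => bba => bb => b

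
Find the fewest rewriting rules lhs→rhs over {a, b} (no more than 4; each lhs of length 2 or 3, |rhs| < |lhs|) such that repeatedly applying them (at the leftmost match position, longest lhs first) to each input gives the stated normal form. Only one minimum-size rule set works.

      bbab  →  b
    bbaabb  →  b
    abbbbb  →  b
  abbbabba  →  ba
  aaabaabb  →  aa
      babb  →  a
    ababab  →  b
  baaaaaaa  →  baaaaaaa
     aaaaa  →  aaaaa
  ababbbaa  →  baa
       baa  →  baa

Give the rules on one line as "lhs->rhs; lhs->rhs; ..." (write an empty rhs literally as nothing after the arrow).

aab->a; ab->b; bb->b; bbb->a

  | bbab => bab => bb => b
  | bbaabb => baabb => bab => bb => b
  | abbbbb => bbbbb => abb => bb => b
  | abbbabba => bbbabba => aabba => aba => ba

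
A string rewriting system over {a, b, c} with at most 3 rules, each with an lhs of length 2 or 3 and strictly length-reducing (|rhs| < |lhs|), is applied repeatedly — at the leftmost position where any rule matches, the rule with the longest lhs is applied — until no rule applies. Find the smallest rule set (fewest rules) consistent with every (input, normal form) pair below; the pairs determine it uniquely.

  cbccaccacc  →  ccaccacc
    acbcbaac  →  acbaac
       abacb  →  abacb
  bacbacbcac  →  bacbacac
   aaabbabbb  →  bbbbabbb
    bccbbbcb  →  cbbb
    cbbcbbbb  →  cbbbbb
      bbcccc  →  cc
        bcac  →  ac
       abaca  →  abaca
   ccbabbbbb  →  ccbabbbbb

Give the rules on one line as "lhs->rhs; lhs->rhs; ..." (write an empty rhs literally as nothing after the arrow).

  | cbccaccacc => ccaccacc
  | acbcbaac => acbaac
  | abacb
  | bacbacbcac => bacbacac

aaa->bb; bc->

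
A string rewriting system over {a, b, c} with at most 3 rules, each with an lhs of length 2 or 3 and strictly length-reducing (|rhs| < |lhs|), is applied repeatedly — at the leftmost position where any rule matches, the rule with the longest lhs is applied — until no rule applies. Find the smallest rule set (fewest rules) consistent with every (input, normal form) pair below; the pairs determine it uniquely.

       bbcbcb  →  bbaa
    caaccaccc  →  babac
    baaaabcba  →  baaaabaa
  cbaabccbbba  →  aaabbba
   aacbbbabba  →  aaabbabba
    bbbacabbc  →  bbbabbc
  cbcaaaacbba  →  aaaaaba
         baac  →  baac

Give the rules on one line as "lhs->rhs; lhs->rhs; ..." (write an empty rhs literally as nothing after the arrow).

  | bbcbcb => bbacb => bbaa
  | caaccaccc => accaccc => baaccc => babac
  | baaaabcba => baaaabaa
  | cbaabccbbba => aaabccbbba => aaabcabba => aaabbba

acc->ba; ca->; cb->a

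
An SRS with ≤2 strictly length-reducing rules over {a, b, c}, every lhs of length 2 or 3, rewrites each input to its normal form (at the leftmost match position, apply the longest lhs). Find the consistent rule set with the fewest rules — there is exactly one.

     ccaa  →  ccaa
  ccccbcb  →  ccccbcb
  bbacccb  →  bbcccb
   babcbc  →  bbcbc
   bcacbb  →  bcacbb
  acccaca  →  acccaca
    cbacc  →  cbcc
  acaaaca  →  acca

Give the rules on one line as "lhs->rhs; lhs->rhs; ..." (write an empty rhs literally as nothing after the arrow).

aaa->; ba->b

  | ccaa
  | ccccbcb
  | bbacccb => bbcccb
  | babcbc => bbcbc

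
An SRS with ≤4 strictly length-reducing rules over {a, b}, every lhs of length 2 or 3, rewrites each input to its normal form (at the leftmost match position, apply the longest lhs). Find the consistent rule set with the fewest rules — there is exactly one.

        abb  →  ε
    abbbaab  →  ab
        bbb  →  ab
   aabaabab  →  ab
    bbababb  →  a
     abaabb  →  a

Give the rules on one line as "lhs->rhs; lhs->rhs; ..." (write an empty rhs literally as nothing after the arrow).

aa->; ba->; bb->a

  | abb => aa => ε
  | abbbaab => aabaab => baab => ab
  | bbb => ab
  | aabaabab => baabab => abab => ab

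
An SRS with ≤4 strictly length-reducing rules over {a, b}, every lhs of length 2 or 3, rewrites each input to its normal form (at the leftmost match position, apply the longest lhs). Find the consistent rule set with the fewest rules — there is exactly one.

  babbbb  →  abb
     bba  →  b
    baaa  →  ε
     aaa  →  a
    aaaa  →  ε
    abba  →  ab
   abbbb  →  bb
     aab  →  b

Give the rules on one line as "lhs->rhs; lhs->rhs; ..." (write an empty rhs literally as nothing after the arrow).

  | babbbb => bbbb => abb
  | bba => b
  | baaa => aa => ε
  | aaa => a

aa->; ba->; bbb->ab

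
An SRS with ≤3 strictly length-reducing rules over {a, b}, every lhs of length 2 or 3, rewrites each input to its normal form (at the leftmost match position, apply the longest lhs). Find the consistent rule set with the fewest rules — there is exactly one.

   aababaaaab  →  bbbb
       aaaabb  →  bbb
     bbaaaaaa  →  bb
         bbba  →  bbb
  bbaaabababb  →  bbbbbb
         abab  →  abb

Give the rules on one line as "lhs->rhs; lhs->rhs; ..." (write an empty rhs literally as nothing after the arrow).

aa->b; ba->b

  | aababaaaab => bbabaaaab => bbbaaaab => bbbaaab => bbbaab => bbbab => bbbb
  | aaaabb => baabb => babb => bbb
  | bbaaaaaa => bbaaaaa => bbaaaa => bbaaa => bbaa => bba => bb
  | bbba => bbb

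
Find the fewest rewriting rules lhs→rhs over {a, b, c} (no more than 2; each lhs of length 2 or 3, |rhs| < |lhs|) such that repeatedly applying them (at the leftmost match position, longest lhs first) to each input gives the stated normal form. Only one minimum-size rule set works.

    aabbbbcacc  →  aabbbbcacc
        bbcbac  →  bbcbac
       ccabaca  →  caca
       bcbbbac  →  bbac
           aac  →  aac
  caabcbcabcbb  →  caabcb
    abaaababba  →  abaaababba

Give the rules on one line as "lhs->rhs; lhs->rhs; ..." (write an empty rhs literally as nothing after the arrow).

  | aabbbbcacc
  | bbcbac
  | ccabaca => caca
  | bcbbbac => bbac

cab->; cbb->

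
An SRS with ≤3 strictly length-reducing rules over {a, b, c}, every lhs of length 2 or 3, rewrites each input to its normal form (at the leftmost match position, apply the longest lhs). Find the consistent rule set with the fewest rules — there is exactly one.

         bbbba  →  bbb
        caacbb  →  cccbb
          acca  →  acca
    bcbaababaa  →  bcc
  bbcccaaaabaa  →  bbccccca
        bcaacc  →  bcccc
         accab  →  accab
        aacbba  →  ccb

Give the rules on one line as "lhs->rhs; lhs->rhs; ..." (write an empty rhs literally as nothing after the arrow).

aa->c; ba->

  | bbbba => bbb
  | caacbb => cccbb
  | acca
  | bcbaababaa => bcababaa => bcabaa => bcaa => bcc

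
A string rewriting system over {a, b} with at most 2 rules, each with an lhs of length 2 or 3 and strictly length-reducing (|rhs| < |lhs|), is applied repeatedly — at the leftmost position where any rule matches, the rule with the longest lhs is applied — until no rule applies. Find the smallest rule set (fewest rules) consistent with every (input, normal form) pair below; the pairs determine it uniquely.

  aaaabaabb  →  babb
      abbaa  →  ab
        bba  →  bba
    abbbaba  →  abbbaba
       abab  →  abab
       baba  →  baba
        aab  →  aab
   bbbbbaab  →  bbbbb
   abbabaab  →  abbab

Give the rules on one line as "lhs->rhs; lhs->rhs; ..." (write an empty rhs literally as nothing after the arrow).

aaa->b; baa->

  | aaaabaabb => babaabb => babb
  | abbaa => ab
  | bba
  | abbbaba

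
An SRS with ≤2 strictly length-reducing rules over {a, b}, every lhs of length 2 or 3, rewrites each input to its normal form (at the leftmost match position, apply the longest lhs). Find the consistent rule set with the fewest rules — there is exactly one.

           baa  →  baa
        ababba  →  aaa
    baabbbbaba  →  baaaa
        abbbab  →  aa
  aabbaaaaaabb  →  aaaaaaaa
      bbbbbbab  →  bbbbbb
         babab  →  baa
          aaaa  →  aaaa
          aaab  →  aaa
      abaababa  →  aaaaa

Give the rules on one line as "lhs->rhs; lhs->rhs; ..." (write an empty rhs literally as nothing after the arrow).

  | baa
  | ababba => aabba => aaba => aaa
  | baabbbbaba => baabbbaba => baabbaba => baababa => baaaba => baaaa
  | abbbab => abbab => abab => aab => aa

ab->a; bba->b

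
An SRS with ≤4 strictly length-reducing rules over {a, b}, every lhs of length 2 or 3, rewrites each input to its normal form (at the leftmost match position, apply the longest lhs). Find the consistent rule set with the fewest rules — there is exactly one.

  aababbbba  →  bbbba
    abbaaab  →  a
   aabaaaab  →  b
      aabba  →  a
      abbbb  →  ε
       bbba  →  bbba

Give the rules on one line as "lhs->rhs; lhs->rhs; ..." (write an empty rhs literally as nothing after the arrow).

  | aababbbba => aaabbbba => bbbba
  | abbaaab => aaaaab => aab => a
  | aabaaaab => aaaaaab => aaab => b
  | aabba => aaaa => a

aaa->; ab->; aba->aa; abb->aa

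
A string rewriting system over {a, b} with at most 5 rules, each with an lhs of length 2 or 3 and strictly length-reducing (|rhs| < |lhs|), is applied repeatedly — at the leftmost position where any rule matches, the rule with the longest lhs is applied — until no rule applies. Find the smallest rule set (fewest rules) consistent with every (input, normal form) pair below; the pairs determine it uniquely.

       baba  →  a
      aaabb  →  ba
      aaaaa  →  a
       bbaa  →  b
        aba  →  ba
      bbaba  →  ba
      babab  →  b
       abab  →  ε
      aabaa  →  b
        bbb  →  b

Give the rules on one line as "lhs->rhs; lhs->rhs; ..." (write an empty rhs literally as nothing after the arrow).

aa->b; ab->b; abb->a; bb->

  | baba => bba => a
  | aaabb => babb => ba
  | aaaaa => baaa => bba => a
  | bbaa => aa => b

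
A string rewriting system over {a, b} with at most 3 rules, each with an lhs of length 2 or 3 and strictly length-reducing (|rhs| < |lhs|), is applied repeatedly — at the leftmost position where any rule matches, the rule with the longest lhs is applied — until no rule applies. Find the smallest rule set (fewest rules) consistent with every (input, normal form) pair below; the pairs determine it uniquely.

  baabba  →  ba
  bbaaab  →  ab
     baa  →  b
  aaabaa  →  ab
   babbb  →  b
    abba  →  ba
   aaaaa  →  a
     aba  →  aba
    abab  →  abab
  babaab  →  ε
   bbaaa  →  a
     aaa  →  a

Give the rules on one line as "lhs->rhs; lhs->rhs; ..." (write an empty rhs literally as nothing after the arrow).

aa->; abb->b; bb->

  | baabba => bbba => ba
  | bbaaab => aaab => ab
  | baa => b
  | aaabaa => abaa => ab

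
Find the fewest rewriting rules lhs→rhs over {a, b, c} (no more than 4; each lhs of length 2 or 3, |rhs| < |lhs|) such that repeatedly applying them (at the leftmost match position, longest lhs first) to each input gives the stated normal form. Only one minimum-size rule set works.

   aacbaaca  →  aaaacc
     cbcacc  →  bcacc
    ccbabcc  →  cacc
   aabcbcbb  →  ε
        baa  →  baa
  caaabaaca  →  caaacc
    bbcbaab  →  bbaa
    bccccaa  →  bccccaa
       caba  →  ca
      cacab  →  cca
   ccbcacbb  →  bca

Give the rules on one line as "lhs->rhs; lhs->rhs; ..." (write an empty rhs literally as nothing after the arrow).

ab->; aca->cc; cb->a; cbc->bc

  | aacbaaca => aaaaaca => aaaacc
  | cbcacc => bcacc
  | ccbabcc => caabcc => cacc
  | aabcbcbb => acbcbb => abcbb => cbb => ab => ε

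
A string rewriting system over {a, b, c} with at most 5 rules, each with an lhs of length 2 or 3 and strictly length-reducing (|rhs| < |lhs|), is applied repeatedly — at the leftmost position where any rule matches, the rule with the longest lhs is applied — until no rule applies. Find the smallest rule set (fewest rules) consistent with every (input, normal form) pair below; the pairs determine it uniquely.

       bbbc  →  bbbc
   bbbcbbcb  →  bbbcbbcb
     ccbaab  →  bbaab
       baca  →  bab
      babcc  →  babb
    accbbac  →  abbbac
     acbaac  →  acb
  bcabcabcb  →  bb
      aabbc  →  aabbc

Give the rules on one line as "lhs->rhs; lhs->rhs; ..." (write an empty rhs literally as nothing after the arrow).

  | bbbc
  | bbbcbbcb
  | ccbaab => bbaab
  | baca => bab

aac->; ca->b; cab->a; cc->b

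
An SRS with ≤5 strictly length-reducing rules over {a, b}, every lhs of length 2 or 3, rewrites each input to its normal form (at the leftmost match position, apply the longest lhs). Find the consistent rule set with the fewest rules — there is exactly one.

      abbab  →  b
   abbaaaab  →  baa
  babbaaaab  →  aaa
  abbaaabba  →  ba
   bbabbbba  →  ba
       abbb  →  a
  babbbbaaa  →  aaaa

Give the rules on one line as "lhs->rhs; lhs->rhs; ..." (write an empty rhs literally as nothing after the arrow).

aab->; ab->; bb->a; bbb->b

  | abbab => bab => b
  | abbaaaab => baaaab => baa
  | babbaaaab => bbaaaab => aaaaab => aaa
  | abbaaabba => baaabba => baba => ba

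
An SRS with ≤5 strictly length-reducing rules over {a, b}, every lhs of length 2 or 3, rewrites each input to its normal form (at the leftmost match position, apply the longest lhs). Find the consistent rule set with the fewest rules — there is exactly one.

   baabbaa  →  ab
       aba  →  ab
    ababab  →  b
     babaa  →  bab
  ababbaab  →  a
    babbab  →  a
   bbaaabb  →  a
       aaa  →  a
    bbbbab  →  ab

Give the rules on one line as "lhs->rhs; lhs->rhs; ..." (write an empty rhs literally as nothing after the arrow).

aa->; aba->ab; baa->ab; bb->

  | baabbaa => abbbaa => abaa => aba => ab
  | aba => ab
  | ababab => abbab => aab => b
  | babaa => baba => bab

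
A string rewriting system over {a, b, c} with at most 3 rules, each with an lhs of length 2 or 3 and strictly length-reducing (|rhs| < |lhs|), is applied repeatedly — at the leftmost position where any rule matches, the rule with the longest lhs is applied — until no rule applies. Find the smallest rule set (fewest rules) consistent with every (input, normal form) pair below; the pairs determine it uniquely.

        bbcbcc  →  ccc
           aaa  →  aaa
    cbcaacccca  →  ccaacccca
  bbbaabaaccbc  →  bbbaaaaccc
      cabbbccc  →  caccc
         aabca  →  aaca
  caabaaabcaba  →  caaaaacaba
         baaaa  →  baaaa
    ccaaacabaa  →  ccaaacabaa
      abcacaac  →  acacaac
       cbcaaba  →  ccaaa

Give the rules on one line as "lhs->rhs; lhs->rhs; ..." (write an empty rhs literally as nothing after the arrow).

aab->aa; bc->c

  | bbcbcc => bcbcc => cbcc => ccc
  | aaa
  | cbcaacccca => ccaacccca
  | bbbaabaaccbc => bbbaaaaccbc => bbbaaaaccc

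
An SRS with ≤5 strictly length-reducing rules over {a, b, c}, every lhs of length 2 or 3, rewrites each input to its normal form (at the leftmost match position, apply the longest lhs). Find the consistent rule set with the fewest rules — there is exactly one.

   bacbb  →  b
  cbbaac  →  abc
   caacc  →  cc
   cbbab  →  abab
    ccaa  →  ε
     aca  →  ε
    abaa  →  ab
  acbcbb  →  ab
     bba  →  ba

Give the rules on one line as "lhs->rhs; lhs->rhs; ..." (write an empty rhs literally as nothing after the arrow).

aa->; bb->b; ca->a; cb->a

  | bacbb => baab => bb => b
  | cbbaac => abaac => abc
  | caacc => aacc => cc
  | cbbab => abab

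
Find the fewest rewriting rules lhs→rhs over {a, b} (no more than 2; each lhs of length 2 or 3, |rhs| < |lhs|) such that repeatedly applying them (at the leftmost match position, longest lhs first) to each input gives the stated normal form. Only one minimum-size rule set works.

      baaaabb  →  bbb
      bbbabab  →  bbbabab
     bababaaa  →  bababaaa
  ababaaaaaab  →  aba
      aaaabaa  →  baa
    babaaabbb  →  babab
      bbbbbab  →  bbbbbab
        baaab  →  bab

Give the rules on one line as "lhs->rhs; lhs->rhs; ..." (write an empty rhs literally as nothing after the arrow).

  | baaaabb => baabb => bbb
  | bbbabab
  | bababaaa
  | ababaaaaaab => ababaaaab => ababaab => ababb => aba

aab->b; abb->a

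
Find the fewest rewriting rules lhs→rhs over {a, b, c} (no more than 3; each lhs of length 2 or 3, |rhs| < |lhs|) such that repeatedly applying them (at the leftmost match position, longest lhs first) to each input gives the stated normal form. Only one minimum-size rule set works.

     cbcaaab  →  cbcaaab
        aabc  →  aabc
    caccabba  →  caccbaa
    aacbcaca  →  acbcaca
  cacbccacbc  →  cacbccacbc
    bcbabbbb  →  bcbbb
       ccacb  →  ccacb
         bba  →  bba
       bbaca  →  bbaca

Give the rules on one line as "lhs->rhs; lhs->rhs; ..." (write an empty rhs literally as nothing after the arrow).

aac->ac; abb->ba; bab->

  | cbcaaab
  | aabc
  | caccabba => caccbaa
  | aacbcaca => acbcaca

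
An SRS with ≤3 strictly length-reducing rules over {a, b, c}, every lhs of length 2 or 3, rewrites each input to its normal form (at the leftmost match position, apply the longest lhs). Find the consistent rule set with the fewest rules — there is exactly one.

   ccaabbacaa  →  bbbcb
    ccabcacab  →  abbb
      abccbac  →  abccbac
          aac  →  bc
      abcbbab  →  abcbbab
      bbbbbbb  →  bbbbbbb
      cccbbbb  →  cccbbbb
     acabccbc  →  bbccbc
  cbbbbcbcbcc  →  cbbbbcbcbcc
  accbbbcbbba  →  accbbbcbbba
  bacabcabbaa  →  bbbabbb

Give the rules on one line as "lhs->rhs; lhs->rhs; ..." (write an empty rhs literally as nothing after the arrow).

aa->b; aaa->cb; ca->a

  | ccaabbacaa => caabbacaa => aabbacaa => bbbacaa => bbbaaa => bbbcb
  | ccabcacab => cabcacab => abcacab => abacab => abaab => abbb
  | abccbac
  | aac => bc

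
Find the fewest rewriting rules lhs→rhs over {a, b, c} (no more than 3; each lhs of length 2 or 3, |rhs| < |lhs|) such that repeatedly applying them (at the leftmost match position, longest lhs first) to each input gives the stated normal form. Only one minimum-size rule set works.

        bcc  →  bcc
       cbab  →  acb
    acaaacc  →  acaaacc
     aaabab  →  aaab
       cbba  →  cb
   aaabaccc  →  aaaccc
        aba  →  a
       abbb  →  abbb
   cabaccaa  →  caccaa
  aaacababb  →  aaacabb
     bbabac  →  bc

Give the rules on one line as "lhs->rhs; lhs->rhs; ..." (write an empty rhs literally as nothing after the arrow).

ba->; cba->ac

  | bcc
  | cbab => acb
  | acaaacc
  | aaabab => aaab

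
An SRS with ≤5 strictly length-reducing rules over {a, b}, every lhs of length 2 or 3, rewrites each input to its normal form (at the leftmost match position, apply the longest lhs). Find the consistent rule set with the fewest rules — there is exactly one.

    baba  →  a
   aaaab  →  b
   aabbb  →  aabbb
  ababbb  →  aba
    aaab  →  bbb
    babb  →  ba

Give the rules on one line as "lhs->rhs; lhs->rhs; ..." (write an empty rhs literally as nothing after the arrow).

aaa->bb; baa->a; bab->ba; bba->

  | baba => baa => a
  | aaaab => bbab => b
  | aabbb
  | ababbb => ababb => abab => aba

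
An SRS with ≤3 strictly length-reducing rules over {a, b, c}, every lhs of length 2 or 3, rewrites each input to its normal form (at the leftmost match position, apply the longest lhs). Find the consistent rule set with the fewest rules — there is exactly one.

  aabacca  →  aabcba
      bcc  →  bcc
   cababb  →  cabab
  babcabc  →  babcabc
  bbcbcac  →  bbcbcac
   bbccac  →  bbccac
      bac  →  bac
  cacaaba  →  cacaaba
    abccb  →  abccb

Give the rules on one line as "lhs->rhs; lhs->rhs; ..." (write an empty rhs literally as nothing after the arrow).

  | aabacca => aabcba
  | bcc
  | cababb => cabab
  | babcabc

abb->ab; acc->cb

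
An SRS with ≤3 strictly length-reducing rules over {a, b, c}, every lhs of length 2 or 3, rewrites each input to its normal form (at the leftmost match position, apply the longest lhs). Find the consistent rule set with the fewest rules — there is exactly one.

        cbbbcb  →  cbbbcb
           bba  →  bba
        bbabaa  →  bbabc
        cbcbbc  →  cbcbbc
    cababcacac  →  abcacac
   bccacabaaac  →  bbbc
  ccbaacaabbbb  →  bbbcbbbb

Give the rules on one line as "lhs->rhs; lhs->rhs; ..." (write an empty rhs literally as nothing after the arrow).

  | cbbbcb
  | bba
  | bbabaa => bbabc
  | cbcbbc

aa->c; cab->; cc->b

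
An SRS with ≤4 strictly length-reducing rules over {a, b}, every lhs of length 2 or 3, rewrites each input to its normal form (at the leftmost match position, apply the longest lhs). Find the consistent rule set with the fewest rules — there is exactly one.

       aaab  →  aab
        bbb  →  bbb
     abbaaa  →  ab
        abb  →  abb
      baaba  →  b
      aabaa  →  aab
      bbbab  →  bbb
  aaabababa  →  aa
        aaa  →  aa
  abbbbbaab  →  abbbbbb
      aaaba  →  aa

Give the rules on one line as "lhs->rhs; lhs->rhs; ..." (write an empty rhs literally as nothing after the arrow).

  | aaab => aab
  | bbb
  | abbaaa => abba => ab
  | abb

aaa->aa; ba->; baa->b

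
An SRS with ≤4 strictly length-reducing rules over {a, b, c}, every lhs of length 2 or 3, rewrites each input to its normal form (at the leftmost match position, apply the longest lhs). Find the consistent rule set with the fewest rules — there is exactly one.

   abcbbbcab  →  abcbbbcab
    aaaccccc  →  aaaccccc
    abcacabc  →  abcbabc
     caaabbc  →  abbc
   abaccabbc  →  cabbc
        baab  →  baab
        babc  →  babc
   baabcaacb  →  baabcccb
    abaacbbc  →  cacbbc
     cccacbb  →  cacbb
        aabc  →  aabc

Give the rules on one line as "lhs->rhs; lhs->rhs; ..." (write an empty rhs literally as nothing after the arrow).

  | abcbbbcab
  | aaaccccc
  | abcacabc => abcbabc
  | caaabbc => ccabbc => abbc

aba->c; aca->ba; caa->cc; cca->a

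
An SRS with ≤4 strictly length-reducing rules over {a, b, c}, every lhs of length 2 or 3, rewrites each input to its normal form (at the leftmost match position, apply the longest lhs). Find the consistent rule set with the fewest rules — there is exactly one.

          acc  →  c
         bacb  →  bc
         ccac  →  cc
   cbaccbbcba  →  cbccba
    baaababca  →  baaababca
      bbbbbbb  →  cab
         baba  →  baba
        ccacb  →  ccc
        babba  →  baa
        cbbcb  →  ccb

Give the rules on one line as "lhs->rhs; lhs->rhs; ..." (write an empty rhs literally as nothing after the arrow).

  | acc => c
  | bacb => bc
  | ccac => cc
  | cbaccbbcba => cbcbbcba => cbccba

ac->; acb->c; bb->; bbb->ca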